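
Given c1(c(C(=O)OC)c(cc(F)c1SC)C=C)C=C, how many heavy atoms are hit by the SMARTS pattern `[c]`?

6

The query [c] means: lowercase c matches aromatic carbon only.
Check the 17 heavy atoms by environment: 6× c (aromatic) → match; 7× C → no; 1× F → no; 2× O → no; 1× S → no.
That gives 6 matching atoms.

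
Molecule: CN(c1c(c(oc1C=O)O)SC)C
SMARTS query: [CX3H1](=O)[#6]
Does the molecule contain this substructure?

Yes

The pattern [CX3H1](=O)[#6] describes an sp2 carbon with one H, double-bonded to O and single-bonded to carbon — an aldehyde.
The molecule carries an aldehyde (-CHO), whose atoms satisfy every constraint of the query, so the pattern matches.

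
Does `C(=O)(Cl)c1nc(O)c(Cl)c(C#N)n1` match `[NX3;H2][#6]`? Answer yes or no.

The pattern [NX3;H2][#6] describes a trivalent nitrogen with two H attached to carbon — a primary amine.
The closest candidate here is a nitrile (-C#N), but the nitrogen is NX1 (triple-bonded), not NX3 with two H. No other fragment satisfies the full query, so there is no match.

No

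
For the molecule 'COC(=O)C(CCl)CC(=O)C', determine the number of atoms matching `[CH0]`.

The query [CH0] means: aliphatic carbon with no attached hydrogen.
Check the 11 heavy atoms by environment: 2× C (H2) → no; 1× C (H1) → no; 2× C (H0) → match; 3× O (H0) → no; 2× C (H3) → no; 1× Cl (H0) → no.
That gives 2 matching atoms.

2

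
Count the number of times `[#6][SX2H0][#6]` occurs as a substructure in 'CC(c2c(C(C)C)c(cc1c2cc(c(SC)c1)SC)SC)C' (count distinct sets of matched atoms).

[#6][SX2H0][#6] is the SMARTS for a thioether: an aliphatic sulfur bridging two carbons with no H on the sulfur.
The molecule carries 3 separate instances of a methylthio ether (-SCH3) meeting every constraint; each maps to a distinct set of atoms, giving 3 matches.

3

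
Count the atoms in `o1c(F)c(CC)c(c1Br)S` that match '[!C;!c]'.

The query [!C;!c] means: neither aliphatic nor aromatic carbon — same as [!#6].
Check the 10 heavy atoms by environment: 1× o (aromatic) → match; 4× c (aromatic) → no; 1× F → match; 1× Br → match; 2× C → no; 1× S → match.
Summing the matching environments: 1 + 1 + 1 + 1 = 4 matching atoms.

4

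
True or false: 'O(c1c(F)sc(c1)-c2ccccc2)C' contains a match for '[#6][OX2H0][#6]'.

The pattern [#6][OX2H0][#6] describes an aliphatic oxygen bridging two carbons with no H on the oxygen — an ether.
The molecule carries a methoxy ether (-OCH3), whose atoms satisfy every constraint of the query, so the pattern matches.

True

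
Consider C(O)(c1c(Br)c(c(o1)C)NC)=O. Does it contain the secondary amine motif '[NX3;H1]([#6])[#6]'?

Yes

The pattern [NX3;H1]([#6])[#6] describes a trivalent nitrogen with one H, bonded to two carbons — a secondary amine.
The molecule carries an N-methylamino group (-NHCH3), whose atoms satisfy every constraint of the query, so the pattern matches.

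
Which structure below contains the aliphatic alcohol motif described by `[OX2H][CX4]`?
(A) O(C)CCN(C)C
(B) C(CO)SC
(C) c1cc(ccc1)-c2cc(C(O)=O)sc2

B

[OX2H][CX4] describes a hydroxyl oxygen bound to an sp3 (X4) carbon (an aliphatic alcohol).
(A) has a methoxy ether (-OCH3) but the oxygen has H0 (ether), not H1.
(B) contains a hydroxyl group (-OH), which satisfies every atom and bond constraint.
(C) has a carboxylic acid group (-C(=O)OH) but the -OH is on a CX3 carbonyl carbon, not a CX4 carbon.
So the answer is (B).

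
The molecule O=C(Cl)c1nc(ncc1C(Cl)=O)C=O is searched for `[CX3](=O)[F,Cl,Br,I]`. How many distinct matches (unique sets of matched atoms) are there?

2

[CX3](=O)[F,Cl,Br,I] is the SMARTS for an acyl halide: a carbonyl carbon bonded to a halogen.
The molecule carries 2 separate instances of an acyl chloride (-C(=O)Cl) meeting every constraint; each maps to a distinct set of atoms, giving 2 matches.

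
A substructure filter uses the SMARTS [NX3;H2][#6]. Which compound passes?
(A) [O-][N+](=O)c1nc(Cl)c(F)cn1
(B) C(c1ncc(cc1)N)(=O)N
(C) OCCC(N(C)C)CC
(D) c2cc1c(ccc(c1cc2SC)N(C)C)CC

B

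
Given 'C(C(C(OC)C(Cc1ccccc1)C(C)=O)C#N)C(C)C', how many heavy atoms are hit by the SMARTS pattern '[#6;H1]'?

The query [#6;H1] means: any carbon bearing exactly one hydrogen.
Check the 21 heavy atoms by environment: 2× C (H2) → no; 4× C (H1) → match; 2× C (H0) → no; 2× O (H0) → no; 4× C (H3) → no; 1× c (aromatic, H0) → no; 5× c (aromatic, H1) → match; 1× N (H0) → no.
Summing the matching environments: 4 + 5 = 9 matching atoms.

9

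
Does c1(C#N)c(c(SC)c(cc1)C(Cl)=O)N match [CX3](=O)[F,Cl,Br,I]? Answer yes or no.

Yes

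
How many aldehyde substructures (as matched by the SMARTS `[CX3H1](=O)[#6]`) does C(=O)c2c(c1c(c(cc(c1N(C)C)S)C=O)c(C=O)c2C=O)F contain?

4

[CX3H1](=O)[#6] is the SMARTS for an aldehyde: an sp2 carbon with one H, double-bonded to O and single-bonded to carbon.
The molecule carries 4 separate instances of an aldehyde (-CHO) meeting every constraint; each maps to a distinct set of atoms, giving 4 matches.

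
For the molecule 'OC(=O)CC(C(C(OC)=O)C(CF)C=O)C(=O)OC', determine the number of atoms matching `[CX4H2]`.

2

The query [CX4H2] means: sp3 carbon (X4) with exactly two hydrogens.
Check the 19 heavy atoms by environment: 2× C (H2, X4) → match; 3× C (H1, X4) → no; 1× F (H0, X1) → no; 3× C (H0, X3) → no; 4× O (H0, X1) → no; 1× O (H1, X2) → no; 2× O (H0, X2) → no; 2× C (H3, X4) → no; 1× C (H1, X3) → no.
That gives 2 matching atoms.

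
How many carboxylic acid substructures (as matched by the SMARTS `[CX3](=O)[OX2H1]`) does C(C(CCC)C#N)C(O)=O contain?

1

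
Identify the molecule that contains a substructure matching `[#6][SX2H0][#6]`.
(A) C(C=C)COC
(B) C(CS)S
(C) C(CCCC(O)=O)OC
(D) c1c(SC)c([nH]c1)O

[#6][SX2H0][#6] describes an aliphatic sulfur bridging two carbons with no H on the sulfur (a thioether).
(A) has a methoxy ether (-OCH3) but the bridging atom is O, not S.
(B) has a thiol (-SH) but the sulfur has H1, not H0 bridging two carbons.
(C) has a methoxy ether (-OCH3) but the bridging atom is O, not S.
(D) contains a methylthio ether (-SCH3), which satisfies every atom and bond constraint.
So the answer is (D).

D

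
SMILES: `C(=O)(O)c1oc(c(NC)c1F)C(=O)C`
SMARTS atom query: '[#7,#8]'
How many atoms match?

5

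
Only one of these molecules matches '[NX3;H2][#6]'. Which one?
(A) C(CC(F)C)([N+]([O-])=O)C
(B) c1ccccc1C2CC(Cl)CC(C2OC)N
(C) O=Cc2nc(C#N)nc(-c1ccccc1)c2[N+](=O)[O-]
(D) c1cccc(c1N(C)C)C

B

[NX3;H2][#6] describes a trivalent nitrogen with two H attached to carbon (a primary amine).
(A) has a nitro group (-[N+](=O)[O-]) but the nitrogen is [N+] with no H, not NX3H2.
(B) contains a primary amino group (-NH2), which satisfies every atom and bond constraint.
(C) has a nitro group (-[N+](=O)[O-]) but the nitrogen is [N+] with no H, not NX3H2.
(D) has a dimethylamino group (-N(CH3)2) but the nitrogen has H0, not H2.
So the answer is (B).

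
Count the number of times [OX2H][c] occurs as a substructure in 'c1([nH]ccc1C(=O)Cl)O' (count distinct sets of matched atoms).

[OX2H][c] is the SMARTS for a phenol: a hydroxyl oxygen attached to an aromatic carbon.
Exactly one fragment in the molecule meets all constraints, giving 1 match.

1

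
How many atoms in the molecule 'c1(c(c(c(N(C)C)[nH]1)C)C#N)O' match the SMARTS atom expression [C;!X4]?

The query [C;!X4] means: aliphatic carbon that does not have four total connections.
Check the 12 heavy atoms by environment: 1× n (aromatic, X3) → no; 4× c (aromatic, X3) → no; 1× O (X2) → no; 3× C (X4) → no; 1× N (X3) → no; 1× C (X2) → match; 1× N (X1) → no.
That gives 1 matching atom.

1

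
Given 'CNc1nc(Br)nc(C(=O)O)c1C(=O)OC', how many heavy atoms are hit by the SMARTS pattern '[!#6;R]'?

The query [!#6;R] means: non-carbon atom that is part of a ring.
Check the 16 heavy atoms by environment: 2× n (aromatic, in 6-ring) → match; 4× c (aromatic, in 6-ring) → no; 4× C (acyclic) → no; 4× O (acyclic) → no; 1× Br (acyclic) → no; 1× N (acyclic) → no.
That gives 2 matching atoms.

2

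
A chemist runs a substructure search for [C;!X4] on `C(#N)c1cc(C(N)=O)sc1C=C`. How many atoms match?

4

The query [C;!X4] means: aliphatic carbon that does not have four total connections.
Check the 12 heavy atoms by environment: 1× s (aromatic, X2) → no; 4× c (aromatic, X3) → no; 1× C (X2) → match; 1× N (X1) → no; 3× C (X3) → match; 1× O (X1) → no; 1× N (X3) → no.
Summing the matching environments: 1 + 3 = 4 matching atoms.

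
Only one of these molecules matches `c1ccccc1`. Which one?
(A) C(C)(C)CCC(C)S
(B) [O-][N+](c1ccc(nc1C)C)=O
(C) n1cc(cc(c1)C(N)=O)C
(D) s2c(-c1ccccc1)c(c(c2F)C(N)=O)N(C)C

D

c1ccccc1 describes six aromatic carbons in a ring (a benzene ring).
(A) has a methyl group (-CH3) but no six-membered all-carbon aromatic ring is present.
(B) has a methyl group (-CH3) but no six-membered all-carbon aromatic ring is present.
(C) has a methyl group (-CH3) but no six-membered all-carbon aromatic ring is present.
(D) contains a phenyl ring, which satisfies every atom and bond constraint.
So the answer is (D).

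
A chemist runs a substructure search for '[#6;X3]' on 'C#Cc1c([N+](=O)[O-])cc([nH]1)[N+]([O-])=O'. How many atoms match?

The query [#6;X3] means: any carbon (aromatic or not) with three total connections.
Check the 13 heavy atoms by environment: 1× n (aromatic, X3) → no; 4× c (aromatic, X3) → match; 2× N (charge +1, X3) → no; 2× O (charge -1, X1) → no; 2× O (X1) → no; 2× C (X2) → no.
That gives 4 matching atoms.

4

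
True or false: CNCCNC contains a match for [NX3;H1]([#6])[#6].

True

The pattern [NX3;H1]([#6])[#6] describes a trivalent nitrogen with one H, bonded to two carbons — a secondary amine.
The molecule carries an N-methylamino group (-NHCH3), whose atoms satisfy every constraint of the query, so the pattern matches.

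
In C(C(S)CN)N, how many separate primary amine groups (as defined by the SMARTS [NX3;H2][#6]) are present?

2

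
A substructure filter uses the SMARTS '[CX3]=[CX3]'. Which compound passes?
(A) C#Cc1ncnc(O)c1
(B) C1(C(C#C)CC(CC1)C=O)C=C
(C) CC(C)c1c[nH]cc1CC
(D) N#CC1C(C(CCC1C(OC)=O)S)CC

[CX3]=[CX3] describes a non-aromatic C=C double bond between two sp2 carbons (an alkene).
(A) has an ethynyl group (-C#CH) but the C-C bond is a triple bond, not a double bond.
(B) contains a vinyl group (-CH=CH2), which satisfies every atom and bond constraint.
(C) has an ethyl group (-CH2CH3) but its C-C bond is a single bond between CX4 carbons, not CX3=CX3.
(D) has an ethyl group (-CH2CH3) but its C-C bond is a single bond between CX4 carbons, not CX3=CX3.
So the answer is (B).

B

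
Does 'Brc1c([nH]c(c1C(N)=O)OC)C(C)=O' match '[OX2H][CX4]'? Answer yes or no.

The pattern [OX2H][CX4] describes a hydroxyl oxygen bound to an sp3 (X4) carbon — an aliphatic alcohol.
The closest candidate here is a methoxy ether (-OCH3), but the oxygen has H0 (ether), not H1. No other fragment satisfies the full query, so there is no match.

No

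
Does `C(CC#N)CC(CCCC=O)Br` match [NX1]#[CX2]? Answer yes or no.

The pattern [NX1]#[CX2] describes a nitrogen triple-bonded to a two-connected carbon — a nitrile.
The molecule carries a nitrile (-C#N), whose atoms satisfy every constraint of the query, so the pattern matches.

Yes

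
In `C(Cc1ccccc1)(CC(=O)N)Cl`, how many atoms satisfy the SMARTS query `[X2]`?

The query [X2] means: any atom with exactly two total connections (bonds + H).
Check the 13 heavy atoms by environment: 3× C (X4) → no; 6× c (aromatic, X3) → no; 1× C (X3) → no; 1× O (X1) → no; 1× N (X3) → no; 1× Cl (X1) → no.
No environment satisfies the query, so 0 matching atoms.

0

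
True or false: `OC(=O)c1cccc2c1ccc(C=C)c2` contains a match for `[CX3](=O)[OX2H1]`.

The pattern [CX3](=O)[OX2H1] describes an sp2 carbon double-bonded to O and single-bonded to an -OH oxygen — a carboxylic acid.
The molecule carries a carboxylic acid group (-C(=O)OH), whose atoms satisfy every constraint of the query, so the pattern matches.

True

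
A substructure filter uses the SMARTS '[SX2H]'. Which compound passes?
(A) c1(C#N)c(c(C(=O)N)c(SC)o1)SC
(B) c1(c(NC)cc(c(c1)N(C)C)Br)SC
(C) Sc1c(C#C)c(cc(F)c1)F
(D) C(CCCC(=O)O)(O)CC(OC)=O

[SX2H] describes an aliphatic sulfur with two connections, one being H (a thiol).
(A) has a methylthio ether (-SCH3) but the sulfur has H0 (bonded to two carbons), not H1.
(B) has a methylthio ether (-SCH3) but the sulfur has H0 (bonded to two carbons), not H1.
(C) contains a thiol (-SH), which satisfies every atom and bond constraint.
(D) has a hydroxyl group (-OH) but it is an -OH, not an -SH.
So the answer is (C).

C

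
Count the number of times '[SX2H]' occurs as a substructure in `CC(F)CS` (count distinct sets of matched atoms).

[SX2H] is the SMARTS for a thiol: an aliphatic sulfur with two connections, one being H.
Exactly one fragment in the molecule meets all constraints, giving 1 match.

1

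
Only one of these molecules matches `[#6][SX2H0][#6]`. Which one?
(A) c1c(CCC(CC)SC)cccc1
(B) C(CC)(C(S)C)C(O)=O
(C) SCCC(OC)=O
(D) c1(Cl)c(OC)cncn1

[#6][SX2H0][#6] describes an aliphatic sulfur bridging two carbons with no H on the sulfur (a thioether).
(A) contains a methylthio ether (-SCH3), which satisfies every atom and bond constraint.
(B) has a thiol (-SH) but the sulfur has H1, not H0 bridging two carbons.
(C) has a thiol (-SH) but the sulfur has H1, not H0 bridging two carbons.
(D) has a methoxy ether (-OCH3) but the bridging atom is O, not S.
So the answer is (A).

A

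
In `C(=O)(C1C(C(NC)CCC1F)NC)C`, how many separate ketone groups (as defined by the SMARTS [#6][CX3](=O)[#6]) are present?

1

[#6][CX3](=O)[#6] is the SMARTS for a ketone: a carbonyl carbon (no H) flanked by two carbons.
Exactly one fragment in the molecule meets all constraints, giving 1 match.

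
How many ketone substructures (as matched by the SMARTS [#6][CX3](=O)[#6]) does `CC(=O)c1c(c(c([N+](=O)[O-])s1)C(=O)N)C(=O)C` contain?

[#6][CX3](=O)[#6] is the SMARTS for a ketone: a carbonyl carbon (no H) flanked by two carbons.
The molecule carries 2 separate instances of an acetyl/ketone group (-C(=O)CH3) meeting every constraint; each maps to a distinct set of atoms, giving 2 matches.

2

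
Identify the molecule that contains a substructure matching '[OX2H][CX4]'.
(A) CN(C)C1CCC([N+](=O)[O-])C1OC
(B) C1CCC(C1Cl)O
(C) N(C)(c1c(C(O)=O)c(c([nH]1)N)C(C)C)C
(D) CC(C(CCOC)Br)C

B

[OX2H][CX4] describes a hydroxyl oxygen bound to an sp3 (X4) carbon (an aliphatic alcohol).
(A) has a methoxy ether (-OCH3) but the oxygen has H0 (ether), not H1.
(B) contains a hydroxyl group (-OH), which satisfies every atom and bond constraint.
(C) has a carboxylic acid group (-C(=O)OH) but the -OH is on a CX3 carbonyl carbon, not a CX4 carbon.
(D) has a methoxy ether (-OCH3) but the oxygen has H0 (ether), not H1.
So the answer is (B).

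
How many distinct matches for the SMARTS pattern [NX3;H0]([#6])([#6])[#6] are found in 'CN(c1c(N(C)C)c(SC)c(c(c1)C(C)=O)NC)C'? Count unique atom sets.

[NX3;H0]([#6])([#6])[#6] is the SMARTS for a tertiary amine: a trivalent nitrogen with no H, bonded to three carbons.
The molecule carries 2 separate instances of a dimethylamino group (-N(CH3)2) meeting every constraint; each maps to a distinct set of atoms, giving 2 matches.

2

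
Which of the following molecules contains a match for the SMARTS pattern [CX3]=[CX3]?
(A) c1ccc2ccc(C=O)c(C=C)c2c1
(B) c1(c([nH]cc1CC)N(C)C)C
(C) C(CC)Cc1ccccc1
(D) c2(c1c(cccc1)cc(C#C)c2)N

[CX3]=[CX3] describes a non-aromatic C=C double bond between two sp2 carbons (an alkene).
(A) contains a vinyl group (-CH=CH2), which satisfies every atom and bond constraint.
(B) has an ethyl group (-CH2CH3) but its C-C bond is a single bond between CX4 carbons, not CX3=CX3.
(C) has an ethyl group (-CH2CH3) but its C-C bond is a single bond between CX4 carbons, not CX3=CX3.
(D) has an ethynyl group (-C#CH) but the C-C bond is a triple bond, not a double bond.
So the answer is (A).

A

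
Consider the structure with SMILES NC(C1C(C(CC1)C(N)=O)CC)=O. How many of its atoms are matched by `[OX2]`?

0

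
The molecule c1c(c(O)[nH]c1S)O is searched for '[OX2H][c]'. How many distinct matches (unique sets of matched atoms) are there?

2

[OX2H][c] is the SMARTS for a phenol: a hydroxyl oxygen attached to an aromatic carbon.
The molecule carries 2 separate instances of a hydroxyl group (-OH) meeting every constraint; each maps to a distinct set of atoms, giving 2 matches.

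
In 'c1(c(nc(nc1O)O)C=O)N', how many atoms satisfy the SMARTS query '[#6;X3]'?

The query [#6;X3] means: any carbon (aromatic or not) with three total connections.
Check the 11 heavy atoms by environment: 2× n (aromatic, X2) → no; 4× c (aromatic, X3) → match; 2× O (X2) → no; 1× N (X3) → no; 1× C (X3) → match; 1× O (X1) → no.
Summing the matching environments: 4 + 1 = 5 matching atoms.

5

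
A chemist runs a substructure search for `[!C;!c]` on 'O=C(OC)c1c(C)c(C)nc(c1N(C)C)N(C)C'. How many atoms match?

5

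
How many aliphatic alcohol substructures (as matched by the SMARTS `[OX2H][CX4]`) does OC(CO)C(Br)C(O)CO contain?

[OX2H][CX4] is the SMARTS for an aliphatic alcohol: a hydroxyl oxygen bound to an sp3 (X4) carbon.
The molecule carries 4 separate instances of a hydroxyl group (-OH) meeting every constraint; each maps to a distinct set of atoms, giving 4 matches.

4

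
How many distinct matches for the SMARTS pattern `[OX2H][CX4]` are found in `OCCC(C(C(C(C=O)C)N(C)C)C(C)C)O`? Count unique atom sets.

2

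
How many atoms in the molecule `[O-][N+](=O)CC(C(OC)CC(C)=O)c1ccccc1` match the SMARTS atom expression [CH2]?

2

The query [CH2] means: aliphatic carbon with exactly two hydrogens.
Check the 18 heavy atoms by environment: 2× C (H2) → match; 2× C (H1) → no; 1× c (aromatic, H0) → no; 5× c (aromatic, H1) → no; 1× C (H0) → no; 3× O (H0) → no; 2× C (H3) → no; 1× N (charge +1, H0) → no; 1× O (charge -1, H0) → no.
That gives 2 matching atoms.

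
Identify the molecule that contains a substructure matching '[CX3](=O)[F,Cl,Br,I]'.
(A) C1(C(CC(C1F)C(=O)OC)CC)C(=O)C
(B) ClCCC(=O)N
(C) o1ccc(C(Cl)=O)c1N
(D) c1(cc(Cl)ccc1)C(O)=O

C

[CX3](=O)[F,Cl,Br,I] describes a carbonyl carbon bonded to a halogen (an acyl halide).
(A) has a methyl-ester group (-C(=O)OCH3) but the carbonyl is bonded to -O-C, not to a halogen.
(B) has a chloro substituent but the Cl is not on a carbonyl carbon.
(C) contains an acyl chloride (-C(=O)Cl), which satisfies every atom and bond constraint.
(D) has a carboxylic acid group (-C(=O)OH) but the carbonyl is bonded to -OH, not to a halogen.
So the answer is (C).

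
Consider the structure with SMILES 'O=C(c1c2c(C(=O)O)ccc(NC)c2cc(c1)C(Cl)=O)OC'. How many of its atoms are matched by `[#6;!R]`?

Check the 22 heavy atoms by environment: 10× c (aromatic, in 6-ring) → no; 5× C (acyclic) → match; 5× O (acyclic) → no; 1× Cl (acyclic) → no; 1× N (acyclic) → no.
That gives 5 matching atoms.

5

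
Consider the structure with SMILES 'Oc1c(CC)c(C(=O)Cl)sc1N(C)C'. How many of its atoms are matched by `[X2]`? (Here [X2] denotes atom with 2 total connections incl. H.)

2

The query [X2] means: any atom with exactly two total connections (bonds + H).
Check the 14 heavy atoms by environment: 1× s (aromatic, X2) → match; 4× c (aromatic, X3) → no; 4× C (X4) → no; 1× O (X2) → match; 1× C (X3) → no; 1× O (X1) → no; 1× Cl (X1) → no; 1× N (X3) → no.
Summing the matching environments: 1 + 1 = 2 matching atoms.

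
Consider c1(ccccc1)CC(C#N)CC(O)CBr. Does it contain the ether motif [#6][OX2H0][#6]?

No

The pattern [#6][OX2H0][#6] describes an aliphatic oxygen bridging two carbons with no H on the oxygen — an ether.
The closest candidate here is a hydroxyl group (-OH), but the oxygen has H1, not H0 bridging two carbons. No other fragment satisfies the full query, so there is no match.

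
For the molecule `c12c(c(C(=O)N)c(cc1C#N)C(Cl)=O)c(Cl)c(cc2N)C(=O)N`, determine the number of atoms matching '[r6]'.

10

Check the 23 heavy atoms by environment: 10× c (aromatic, in 6-ring) → match; 4× C (acyclic) → no; 4× N (acyclic) → no; 3× O (acyclic) → no; 2× Cl (acyclic) → no.
That gives 10 matching atoms.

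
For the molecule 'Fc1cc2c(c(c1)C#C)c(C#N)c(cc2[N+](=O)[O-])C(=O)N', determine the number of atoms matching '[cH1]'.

3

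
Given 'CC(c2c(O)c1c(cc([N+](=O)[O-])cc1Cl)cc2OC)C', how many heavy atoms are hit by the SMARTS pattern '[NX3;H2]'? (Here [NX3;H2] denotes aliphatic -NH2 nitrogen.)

0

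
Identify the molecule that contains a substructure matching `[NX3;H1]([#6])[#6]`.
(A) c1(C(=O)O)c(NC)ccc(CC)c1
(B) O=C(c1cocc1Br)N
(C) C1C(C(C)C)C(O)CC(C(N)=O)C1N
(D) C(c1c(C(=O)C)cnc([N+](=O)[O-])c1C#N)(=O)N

[NX3;H1]([#6])[#6] describes a trivalent nitrogen with one H, bonded to two carbons (a secondary amine).
(A) contains an N-methylamino group (-NHCH3), which satisfies every atom and bond constraint.
(B) has a primary amide (-C(=O)NH2) but the -C(=O)NH2 nitrogen has H2, not H1.
(C) has a primary amino group (-NH2) but the nitrogen has H2 and only one carbon neighbour.
(D) has a primary amide (-C(=O)NH2) but the -C(=O)NH2 nitrogen has H2, not H1.
So the answer is (A).

A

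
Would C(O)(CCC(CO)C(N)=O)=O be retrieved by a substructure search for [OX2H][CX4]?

The pattern [OX2H][CX4] describes a hydroxyl oxygen bound to an sp3 (X4) carbon — an aliphatic alcohol.
The molecule carries a hydroxyl group (-OH), whose atoms satisfy every constraint of the query, so the pattern matches.

Yes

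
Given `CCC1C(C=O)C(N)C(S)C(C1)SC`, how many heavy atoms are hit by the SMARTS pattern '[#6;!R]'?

4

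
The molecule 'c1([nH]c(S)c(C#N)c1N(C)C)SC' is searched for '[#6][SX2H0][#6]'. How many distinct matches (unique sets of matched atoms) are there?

[#6][SX2H0][#6] is the SMARTS for a thioether: an aliphatic sulfur bridging two carbons with no H on the sulfur.
Exactly one fragment in the molecule meets all constraints, giving 1 match.

1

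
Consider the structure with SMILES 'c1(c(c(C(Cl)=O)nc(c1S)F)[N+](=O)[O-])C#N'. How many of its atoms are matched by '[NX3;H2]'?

0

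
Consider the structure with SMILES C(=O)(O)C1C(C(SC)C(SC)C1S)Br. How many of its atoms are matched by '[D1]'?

6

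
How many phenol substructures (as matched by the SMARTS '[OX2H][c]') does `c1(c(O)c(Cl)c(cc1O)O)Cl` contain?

[OX2H][c] is the SMARTS for a phenol: a hydroxyl oxygen attached to an aromatic carbon.
The molecule carries 3 separate instances of a hydroxyl group (-OH) meeting every constraint; each maps to a distinct set of atoms, giving 3 matches.

3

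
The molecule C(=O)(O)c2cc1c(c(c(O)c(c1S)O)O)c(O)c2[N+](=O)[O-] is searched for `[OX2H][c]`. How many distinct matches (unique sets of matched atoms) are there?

4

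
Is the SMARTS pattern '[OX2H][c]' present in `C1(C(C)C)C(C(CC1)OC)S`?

The pattern [OX2H][c] describes a hydroxyl oxygen attached to an aromatic carbon — a phenol.
The closest candidate here is a methoxy ether (-OCH3), but the oxygen has H0, not H1. No other fragment satisfies the full query, so there is no match.

No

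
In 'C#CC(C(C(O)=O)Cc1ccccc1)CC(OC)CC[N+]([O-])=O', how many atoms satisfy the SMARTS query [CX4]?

8

The query [CX4] means: C with X4: aliphatic carbon with exactly 4 total connections (bonds + H).
Check the 23 heavy atoms by environment: 8× C (X4) → match; 6× c (aromatic, X3) → no; 2× O (X2) → no; 2× C (X2) → no; 1× C (X3) → no; 2× O (X1) → no; 1× N (charge +1, X3) → no; 1× O (charge -1, X1) → no.
That gives 8 matching atoms.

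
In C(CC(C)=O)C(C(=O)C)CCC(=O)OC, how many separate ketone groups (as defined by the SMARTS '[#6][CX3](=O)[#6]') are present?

2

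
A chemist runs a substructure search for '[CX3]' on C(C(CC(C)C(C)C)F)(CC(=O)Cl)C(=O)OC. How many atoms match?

2

The query [CX3] means: C with X3: aliphatic carbon with exactly 3 total connections.
Check the 17 heavy atoms by environment: 10× C (X4) → no; 1× F (X1) → no; 2× C (X3) → match; 2× O (X1) → no; 1× Cl (X1) → no; 1× O (X2) → no.
That gives 2 matching atoms.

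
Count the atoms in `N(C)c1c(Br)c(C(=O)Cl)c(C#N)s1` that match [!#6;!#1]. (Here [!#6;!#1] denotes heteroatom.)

The query [!#6;!#1] means: not carbon and not hydrogen — any heteroatom.
Check the 13 heavy atoms by environment: 1× s (aromatic) → match; 4× c (aromatic) → no; 3× C → no; 1× O → match; 1× Cl → match; 2× N → match; 1× Br → match.
Summing the matching environments: 1 + 1 + 1 + 2 + 1 = 6 matching atoms.

6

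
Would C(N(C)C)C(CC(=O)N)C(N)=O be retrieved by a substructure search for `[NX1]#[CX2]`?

No

The pattern [NX1]#[CX2] describes a nitrogen triple-bonded to a two-connected carbon — a nitrile.
The closest candidate here is a primary amide (-C(=O)NH2), but the nitrogen is NX3, not NX1. No other fragment satisfies the full query, so there is no match.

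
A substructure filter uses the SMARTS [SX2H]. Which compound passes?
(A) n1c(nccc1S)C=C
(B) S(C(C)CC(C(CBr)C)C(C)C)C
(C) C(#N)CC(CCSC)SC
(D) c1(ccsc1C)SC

A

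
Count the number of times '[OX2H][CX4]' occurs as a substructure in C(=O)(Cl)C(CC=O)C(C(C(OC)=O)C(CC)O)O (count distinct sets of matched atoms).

2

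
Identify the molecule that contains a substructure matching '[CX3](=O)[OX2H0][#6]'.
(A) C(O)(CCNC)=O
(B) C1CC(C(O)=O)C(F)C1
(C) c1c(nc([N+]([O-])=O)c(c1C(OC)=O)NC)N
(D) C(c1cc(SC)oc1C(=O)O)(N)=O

C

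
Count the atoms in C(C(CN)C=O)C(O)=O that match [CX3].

2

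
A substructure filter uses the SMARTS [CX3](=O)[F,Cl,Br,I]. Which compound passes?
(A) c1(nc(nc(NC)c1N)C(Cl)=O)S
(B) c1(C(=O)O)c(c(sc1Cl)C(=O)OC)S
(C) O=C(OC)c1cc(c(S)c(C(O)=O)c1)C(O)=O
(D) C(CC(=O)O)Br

A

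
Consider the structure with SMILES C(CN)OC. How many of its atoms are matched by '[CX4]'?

3

Check the 5 heavy atoms by environment: 3× C (X4) → match; 1× N (X3) → no; 1× O (X2) → no.
That gives 3 matching atoms.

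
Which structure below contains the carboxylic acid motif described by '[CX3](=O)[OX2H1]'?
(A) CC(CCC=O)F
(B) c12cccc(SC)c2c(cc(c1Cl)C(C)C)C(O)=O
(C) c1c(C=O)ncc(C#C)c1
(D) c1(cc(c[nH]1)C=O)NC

[CX3](=O)[OX2H1] describes an sp2 carbon double-bonded to O and single-bonded to an -OH oxygen (a carboxylic acid).
(A) has an aldehyde (-CHO) but there is no singly-bonded oxygen on the carbonyl carbon.
(B) contains a carboxylic acid group (-C(=O)OH), which satisfies every atom and bond constraint.
(C) has an aldehyde (-CHO) but there is no singly-bonded oxygen on the carbonyl carbon.
(D) has an aldehyde (-CHO) but there is no singly-bonded oxygen on the carbonyl carbon.
So the answer is (B).

B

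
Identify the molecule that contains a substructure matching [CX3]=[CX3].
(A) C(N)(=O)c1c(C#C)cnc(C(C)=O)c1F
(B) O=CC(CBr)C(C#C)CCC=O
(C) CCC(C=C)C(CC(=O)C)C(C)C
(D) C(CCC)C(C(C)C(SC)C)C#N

C

[CX3]=[CX3] describes a non-aromatic C=C double bond between two sp2 carbons (an alkene).
(A) has an ethynyl group (-C#CH) but the C-C bond is a triple bond, not a double bond.
(B) has an ethynyl group (-C#CH) but the C-C bond is a triple bond, not a double bond.
(C) contains a vinyl group (-CH=CH2), which satisfies every atom and bond constraint.
(D) has an ethyl group (-CH2CH3) but its C-C bond is a single bond between CX4 carbons, not CX3=CX3.
So the answer is (C).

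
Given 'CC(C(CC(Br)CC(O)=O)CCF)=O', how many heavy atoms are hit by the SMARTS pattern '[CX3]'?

2

Check the 14 heavy atoms by environment: 7× C (X4) → no; 1× Br (X1) → no; 1× F (X1) → no; 2× C (X3) → match; 2× O (X1) → no; 1× O (X2) → no.
That gives 2 matching atoms.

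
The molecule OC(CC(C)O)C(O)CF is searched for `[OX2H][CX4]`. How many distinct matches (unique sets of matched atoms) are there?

3

[OX2H][CX4] is the SMARTS for an aliphatic alcohol: a hydroxyl oxygen bound to an sp3 (X4) carbon.
The molecule carries 3 separate instances of a hydroxyl group (-OH) meeting every constraint; each maps to a distinct set of atoms, giving 3 matches.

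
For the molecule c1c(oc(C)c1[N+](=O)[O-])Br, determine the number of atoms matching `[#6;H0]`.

The query [#6;H0] means: any carbon with no attached hydrogen.
Check the 10 heavy atoms by environment: 1× o (aromatic, H0) → no; 3× c (aromatic, H0) → match; 1× c (aromatic, H1) → no; 1× N (charge +1, H0) → no; 1× O (charge -1, H0) → no; 1× O (H0) → no; 1× C (H3) → no; 1× Br (H0) → no.
That gives 3 matching atoms.

3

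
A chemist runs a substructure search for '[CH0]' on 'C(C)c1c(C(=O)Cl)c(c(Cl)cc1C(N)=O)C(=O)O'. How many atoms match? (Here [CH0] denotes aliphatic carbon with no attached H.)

Check the 18 heavy atoms by environment: 5× c (aromatic, H0) → no; 1× c (aromatic, H1) → no; 3× C (H0) → match; 3× O (H0) → no; 2× Cl (H0) → no; 1× C (H2) → no; 1× C (H3) → no; 1× N (H2) → no; 1× O (H1) → no.
That gives 3 matching atoms.

3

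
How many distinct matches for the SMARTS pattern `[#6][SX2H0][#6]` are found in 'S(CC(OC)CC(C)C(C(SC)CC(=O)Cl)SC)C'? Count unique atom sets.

[#6][SX2H0][#6] is the SMARTS for a thioether: an aliphatic sulfur bridging two carbons with no H on the sulfur.
The molecule carries 3 separate instances of a methylthio ether (-SCH3) meeting every constraint; each maps to a distinct set of atoms, giving 3 matches.

3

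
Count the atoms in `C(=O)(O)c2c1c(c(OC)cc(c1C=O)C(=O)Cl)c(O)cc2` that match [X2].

Check the 21 heavy atoms by environment: 10× c (aromatic, X3) → no; 3× C (X3) → no; 3× O (X1) → no; 1× Cl (X1) → no; 3× O (X2) → match; 1× C (X4) → no.
That gives 3 matching atoms.

3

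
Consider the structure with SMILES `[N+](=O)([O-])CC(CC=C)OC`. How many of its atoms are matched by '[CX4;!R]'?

4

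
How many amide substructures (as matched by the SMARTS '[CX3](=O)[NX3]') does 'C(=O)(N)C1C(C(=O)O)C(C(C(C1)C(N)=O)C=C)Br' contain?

2

[CX3](=O)[NX3] is the SMARTS for an amide: a carbonyl carbon bonded to a trivalent nitrogen.
The molecule carries 2 separate instances of a primary amide (-C(=O)NH2) meeting every constraint; each maps to a distinct set of atoms, giving 2 matches.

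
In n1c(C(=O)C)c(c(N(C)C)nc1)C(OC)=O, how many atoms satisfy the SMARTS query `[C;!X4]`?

2

The query [C;!X4] means: aliphatic carbon that does not have four total connections.
Check the 16 heavy atoms by environment: 2× n (aromatic, X2) → no; 4× c (aromatic, X3) → no; 1× N (X3) → no; 4× C (X4) → no; 2× C (X3) → match; 2× O (X1) → no; 1× O (X2) → no.
That gives 2 matching atoms.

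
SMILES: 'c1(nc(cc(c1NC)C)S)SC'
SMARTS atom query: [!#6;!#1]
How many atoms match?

4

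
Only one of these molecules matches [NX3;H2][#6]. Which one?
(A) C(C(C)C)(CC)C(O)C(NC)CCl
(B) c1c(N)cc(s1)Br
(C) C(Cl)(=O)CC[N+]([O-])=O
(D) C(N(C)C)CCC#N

[NX3;H2][#6] describes a trivalent nitrogen with two H attached to carbon (a primary amine).
(A) has an N-methylamino group (-NHCH3) but the nitrogen bears two carbons and only one H (H1), not H2.
(B) contains a primary amino group (-NH2), which satisfies every atom and bond constraint.
(C) has a nitro group (-[N+](=O)[O-]) but the nitrogen is [N+] with no H, not NX3H2.
(D) has a nitrile (-C#N) but the nitrogen is NX1 (triple-bonded), not NX3 with two H.
So the answer is (B).

B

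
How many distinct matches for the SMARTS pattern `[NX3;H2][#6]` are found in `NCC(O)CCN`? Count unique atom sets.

2

[NX3;H2][#6] is the SMARTS for a primary amine: a trivalent nitrogen with two H attached to carbon.
The molecule carries 2 separate instances of a primary amino group (-NH2) meeting every constraint; each maps to a distinct set of atoms, giving 2 matches.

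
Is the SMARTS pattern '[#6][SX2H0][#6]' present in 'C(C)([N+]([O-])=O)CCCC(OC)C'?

No

The pattern [#6][SX2H0][#6] describes an aliphatic sulfur bridging two carbons with no H on the sulfur — a thioether.
The closest candidate here is a methoxy ether (-OCH3), but the bridging atom is O, not S. No other fragment satisfies the full query, so there is no match.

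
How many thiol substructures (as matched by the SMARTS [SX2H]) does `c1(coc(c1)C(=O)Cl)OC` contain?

0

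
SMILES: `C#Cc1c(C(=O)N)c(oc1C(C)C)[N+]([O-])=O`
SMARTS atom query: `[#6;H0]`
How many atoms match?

6

Check the 16 heavy atoms by environment: 1× o (aromatic, H0) → no; 4× c (aromatic, H0) → match; 2× C (H1) → no; 2× C (H3) → no; 2× C (H0) → match; 2× O (H0) → no; 1× N (H2) → no; 1× N (charge +1, H0) → no; 1× O (charge -1, H0) → no.
Summing the matching environments: 4 + 2 = 6 matching atoms.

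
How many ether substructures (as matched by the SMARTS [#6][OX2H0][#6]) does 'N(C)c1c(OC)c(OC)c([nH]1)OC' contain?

3

[#6][OX2H0][#6] is the SMARTS for an ether: an aliphatic oxygen bridging two carbons with no H on the oxygen.
The molecule carries 3 separate instances of a methoxy ether (-OCH3) meeting every constraint; each maps to a distinct set of atoms, giving 3 matches.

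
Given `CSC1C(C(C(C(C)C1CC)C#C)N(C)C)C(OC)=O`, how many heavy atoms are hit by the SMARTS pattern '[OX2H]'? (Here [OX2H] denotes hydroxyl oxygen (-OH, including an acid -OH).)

The query [OX2H] means: aliphatic oxygen with two connections, one of which is H — an -OH oxygen.
Check the 20 heavy atoms by environment: 6× C (H1, X4) → no; 1× N (H0, X3) → no; 6× C (H3, X4) → no; 1× C (H0, X3) → no; 1× O (H0, X1) → no; 1× O (H0, X2) → no; 1× C (H2, X4) → no; 1× C (H0, X2) → no; 1× C (H1, X2) → no; 1× S (H0, X2) → no.
No environment satisfies the query, so 0 matching atoms.

0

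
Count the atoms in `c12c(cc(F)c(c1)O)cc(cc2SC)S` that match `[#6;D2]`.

4

The query [#6;D2] means: any carbon bonded to exactly two heavy atoms.
Check the 15 heavy atoms by environment: 6× c (aromatic, D3) → no; 4× c (aromatic, D2) → match; 1× F (D1) → no; 1× S (D2) → no; 1× C (D1) → no; 1× O (D1) → no; 1× S (D1) → no.
That gives 4 matching atoms.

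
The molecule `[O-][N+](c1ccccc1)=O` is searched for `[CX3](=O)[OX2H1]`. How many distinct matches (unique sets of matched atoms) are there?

0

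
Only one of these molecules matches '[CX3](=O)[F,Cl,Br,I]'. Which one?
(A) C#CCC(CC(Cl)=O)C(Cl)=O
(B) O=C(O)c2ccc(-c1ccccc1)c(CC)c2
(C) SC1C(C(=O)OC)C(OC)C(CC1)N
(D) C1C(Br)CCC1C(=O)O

A

[CX3](=O)[F,Cl,Br,I] describes a carbonyl carbon bonded to a halogen (an acyl halide).
(A) contains an acyl chloride (-C(=O)Cl), which satisfies every atom and bond constraint.
(B) has a carboxylic acid group (-C(=O)OH) but the carbonyl is bonded to -OH, not to a halogen.
(C) has a methyl-ester group (-C(=O)OCH3) but the carbonyl is bonded to -O-C, not to a halogen.
(D) has a carboxylic acid group (-C(=O)OH) but the carbonyl is bonded to -OH, not to a halogen.
So the answer is (A).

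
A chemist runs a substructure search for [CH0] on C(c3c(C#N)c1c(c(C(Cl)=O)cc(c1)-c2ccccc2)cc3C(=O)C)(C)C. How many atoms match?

3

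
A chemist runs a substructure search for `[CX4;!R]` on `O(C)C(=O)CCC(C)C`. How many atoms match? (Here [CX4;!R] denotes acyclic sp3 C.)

6

The query [CX4;!R] means: aliphatic carbon with four total connections, not in a ring.
Check the 9 heavy atoms by environment: 6× C (X4, acyclic) → match; 1× C (X3, acyclic) → no; 1× O (X1, acyclic) → no; 1× O (X2, acyclic) → no.
That gives 6 matching atoms.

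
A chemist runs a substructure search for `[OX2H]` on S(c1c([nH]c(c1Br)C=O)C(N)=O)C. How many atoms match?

The query [OX2H] means: aliphatic oxygen with two connections, one of which is H — an -OH oxygen.
Check the 13 heavy atoms by environment: 1× n (aromatic, H1, X3) → no; 4× c (aromatic, H0, X3) → no; 1× C (H1, X3) → no; 2× O (H0, X1) → no; 1× S (H0, X2) → no; 1× C (H3, X4) → no; 1× Br (H0, X1) → no; 1× C (H0, X3) → no; 1× N (H2, X3) → no.
No environment satisfies the query, so 0 matching atoms.

0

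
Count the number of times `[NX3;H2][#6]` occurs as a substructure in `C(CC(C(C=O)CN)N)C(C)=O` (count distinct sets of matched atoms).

2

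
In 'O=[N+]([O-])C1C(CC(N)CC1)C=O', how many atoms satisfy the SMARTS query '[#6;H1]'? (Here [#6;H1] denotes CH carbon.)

The query [#6;H1] means: any carbon bearing exactly one hydrogen.
Check the 12 heavy atoms by environment: 4× C (H1) → match; 3× C (H2) → no; 1× N (H2) → no; 2× O (H0) → no; 1× N (charge +1, H0) → no; 1× O (charge -1, H0) → no.
That gives 4 matching atoms.

4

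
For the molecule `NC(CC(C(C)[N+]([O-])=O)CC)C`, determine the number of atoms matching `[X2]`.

0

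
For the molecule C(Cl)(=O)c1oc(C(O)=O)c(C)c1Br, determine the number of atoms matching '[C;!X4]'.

2

The query [C;!X4] means: aliphatic carbon that does not have four total connections.
Check the 13 heavy atoms by environment: 1× o (aromatic, X2) → no; 4× c (aromatic, X3) → no; 1× Br (X1) → no; 1× C (X4) → no; 2× C (X3) → match; 2× O (X1) → no; 1× Cl (X1) → no; 1× O (X2) → no.
That gives 2 matching atoms.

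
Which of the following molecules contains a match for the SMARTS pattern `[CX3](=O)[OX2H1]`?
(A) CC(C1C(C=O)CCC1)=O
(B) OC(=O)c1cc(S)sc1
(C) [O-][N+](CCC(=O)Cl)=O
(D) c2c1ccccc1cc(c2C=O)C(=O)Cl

[CX3](=O)[OX2H1] describes an sp2 carbon double-bonded to O and single-bonded to an -OH oxygen (a carboxylic acid).
(A) has an aldehyde (-CHO) but there is no singly-bonded oxygen on the carbonyl carbon.
(B) contains a carboxylic acid group (-C(=O)OH), which satisfies every atom and bond constraint.
(C) has an acyl chloride (-C(=O)Cl) but the carbonyl is bonded to Cl, not to an -OH oxygen.
(D) has an acyl chloride (-C(=O)Cl) but the carbonyl is bonded to Cl, not to an -OH oxygen.
So the answer is (B).

B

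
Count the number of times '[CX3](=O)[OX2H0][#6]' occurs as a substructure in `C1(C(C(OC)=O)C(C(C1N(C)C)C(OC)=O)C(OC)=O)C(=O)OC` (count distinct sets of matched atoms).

[CX3](=O)[OX2H0][#6] is the SMARTS for an ester: a carbonyl carbon bonded to an oxygen that is itself bonded to carbon (no H on that O).
The molecule carries 4 separate instances of a methyl-ester group (-C(=O)OCH3) meeting every constraint; each maps to a distinct set of atoms, giving 4 matches.

4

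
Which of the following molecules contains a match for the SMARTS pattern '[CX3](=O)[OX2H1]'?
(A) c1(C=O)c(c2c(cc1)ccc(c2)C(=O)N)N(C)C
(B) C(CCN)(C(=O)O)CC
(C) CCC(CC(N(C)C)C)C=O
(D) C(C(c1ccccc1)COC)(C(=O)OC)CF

[CX3](=O)[OX2H1] describes an sp2 carbon double-bonded to O and single-bonded to an -OH oxygen (a carboxylic acid).
(A) has a primary amide (-C(=O)NH2) but the carbonyl is bonded to N, not to an -OH oxygen.
(B) contains a carboxylic acid group (-C(=O)OH), which satisfies every atom and bond constraint.
(C) has an aldehyde (-CHO) but there is no singly-bonded oxygen on the carbonyl carbon.
(D) has a methyl-ester group (-C(=O)OCH3) but the singly-bonded O has no H (OX2H0, not OX2H1).
So the answer is (B).

B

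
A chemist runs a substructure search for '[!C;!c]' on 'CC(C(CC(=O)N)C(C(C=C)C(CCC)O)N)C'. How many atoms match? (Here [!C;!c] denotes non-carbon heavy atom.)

4

The query [!C;!c] means: neither aliphatic nor aromatic carbon — same as [!#6].
Check the 18 heavy atoms by environment: 14× C → no; 2× O → match; 2× N → match.
Summing the matching environments: 2 + 2 = 4 matching atoms.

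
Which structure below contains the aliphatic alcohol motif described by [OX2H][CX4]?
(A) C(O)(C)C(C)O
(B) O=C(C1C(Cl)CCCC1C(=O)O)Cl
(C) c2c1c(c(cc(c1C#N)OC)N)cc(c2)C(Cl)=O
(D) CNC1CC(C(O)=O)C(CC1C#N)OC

[OX2H][CX4] describes a hydroxyl oxygen bound to an sp3 (X4) carbon (an aliphatic alcohol).
(A) contains a hydroxyl group (-OH), which satisfies every atom and bond constraint.
(B) has a carboxylic acid group (-C(=O)OH) but the -OH is on a CX3 carbonyl carbon, not a CX4 carbon.
(C) has a methoxy ether (-OCH3) but the oxygen has H0 (ether), not H1.
(D) has a carboxylic acid group (-C(=O)OH) but the -OH is on a CX3 carbonyl carbon, not a CX4 carbon.
So the answer is (A).

A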